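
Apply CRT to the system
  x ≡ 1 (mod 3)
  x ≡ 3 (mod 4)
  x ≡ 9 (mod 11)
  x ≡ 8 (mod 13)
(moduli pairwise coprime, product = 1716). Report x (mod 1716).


Product of moduli M = 3 · 4 · 11 · 13 = 1716.
Merge one congruence at a time:
  Start: x ≡ 1 (mod 3).
  Combine with x ≡ 3 (mod 4); new modulus lcm = 12.
    Write x = 1 + 3·t and substitute into x ≡ 3 (mod 4): 3·t ≡ 3 − 1 = 2 (mod 4).
    The inverse of 3 mod 4 is 3 (since 3·3 = 9 = 2·4 + 1), so t ≡ 3·2 = 6 ≡ 2 (mod 4).
    Then x = 1 + 3·2 = 7, valid modulo lcm(3, 4) = 12: x ≡ 7 (mod 12).
  Combine with x ≡ 9 (mod 11); new modulus lcm = 132.
    Write x = 7 + 12·t and substitute into x ≡ 9 (mod 11): 12·t ≡ 9 − 7 = 2 (mod 11).
    Reduce coefficients mod 11: 1·t ≡ 2 (mod 11).
    So t ≡ 2 (mod 11).
    Then x = 7 + 12·2 = 31, valid modulo lcm(12, 11) = 132: x ≡ 31 (mod 132).
  Combine with x ≡ 8 (mod 13); new modulus lcm = 1716.
    Write x = 31 + 132·t and substitute into x ≡ 8 (mod 13): 132·t ≡ 8 − 31 = -23 (mod 13).
    Reduce coefficients mod 13: 2·t ≡ 3 (mod 13).
    The inverse of 2 mod 13 is 7 (since 2·7 = 14 = 1·13 + 1), so t ≡ 7·3 = 21 ≡ 8 (mod 13).
    Then x = 31 + 132·8 = 1087, valid modulo lcm(132, 13) = 1716: x ≡ 1087 (mod 1716).
Verify against each original: 1087 mod 3 = 1, 1087 mod 4 = 3, 1087 mod 11 = 9, 1087 mod 13 = 8.

x ≡ 1087 (mod 1716).


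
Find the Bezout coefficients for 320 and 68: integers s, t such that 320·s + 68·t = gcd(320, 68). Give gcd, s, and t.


Euclidean algorithm on (320, 68) — divide until remainder is 0:
  320 = 4 · 68 + 48
  68 = 1 · 48 + 20
  48 = 2 · 20 + 8
  20 = 2 · 8 + 4
  8 = 2 · 4 + 0
gcd(320, 68) = 4.
Track Bezout coefficients alongside the remainders: start with r₀ = 320 = a·1 + b·0 (s = 1, t = 0) and r₁ = 68 = a·0 + b·1 (s = 0, t = 1); each new remainder r_{k+1} = r_{k-1} − q_k·r_k inherits s_{k+1} = s_{k-1} − q_k·s_k, t_{k+1} = t_{k-1} − q_k·t_k, so r_k = a·s_k + b·t_k at every step:
  q = 4: r = 48, s = 1 − 4·0 = 1, t = 0 − 4·1 = -4  (check: 320·1 + 68·(-4) = 48)
  q = 1: r = 20, s = 0 − 1·1 = -1, t = 1 − 1·(-4) = 5  (check: 320·(-1) + 68·5 = 20)
  q = 2: r = 8, s = 1 − 2·(-1) = 3, t = -4 − 2·5 = -14  (check: 320·3 + 68·(-14) = 8)
  q = 2: r = 4, s = -1 − 2·3 = -7, t = 5 − 2·(-14) = 33  (check: 320·(-7) + 68·33 = 4)
The row with r = 4 (the gcd) gives the Bezout coefficients s = -7, t = 33.
Result: 320 · (-7) + 68 · (33) = 4.

gcd(320, 68) = 4; s = -7, t = 33 (check: 320·(-7) + 68·33 = 4).


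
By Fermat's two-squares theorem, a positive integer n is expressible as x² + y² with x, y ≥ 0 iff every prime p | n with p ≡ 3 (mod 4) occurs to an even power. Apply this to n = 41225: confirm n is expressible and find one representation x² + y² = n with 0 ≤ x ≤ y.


Step 1: Factor n = 41225 = 5^2 · 17 · 97.
Step 2: Check the mod-4 condition on each prime factor: 5 ≡ 1 (mod 4), exponent 2; 17 ≡ 1 (mod 4), exponent 1; 97 ≡ 1 (mod 4), exponent 1.
All primes ≡ 3 (mod 4) appear to even exponent (or don't appear), so by the two-squares theorem n IS expressible as a sum of two squares.
Step 3: Build a representation. Group n = k² · m with k = 5 and m = 17 · 97 = 1649 (a product of primes ≡ 1 (mod 4)); a representation of m scales to one of n via (k·x)² + (k·y)² = k²(x² + y²). Each prime p ≡ 1 (mod 4) is itself a sum of two squares; find a² by testing p − a² for a perfect square:
  17: 17 − 1² = 16 = 4² ⇒ 17 = 1² + 4².
  97: 97 − 1² = 96, 97 − 2² = 93, 97 − 3² = 88, 97 − 4² = 81 = 9² ⇒ 97 = 4² + 9².
  Combine using the Brahmagupta–Fibonacci identity (a² + b²)(c² + d²) = (ac − bd)² + (ad + bc)² = (ac + bd)² + (ad − bc)²:
  17 · 97 = 1649: from (1² + 4²)(4² + 9²), take (1·4 − 4·9, 1·9 + 4·4) = (4 − 36, 9 + 16) = (-32, 25); dropping signs (only squares matter) gives (32, 25); check 32² + 25² = 1024 + 625 = 1649 ✓.
  Scale by k = 5: (5·32, 5·25) = (160, 125).
Step 4: Order so x ≤ y and verify: 125² + 160² = 15625 + 25600 = 41225 = n. ✓

n = 41225 = 125² + 160² (one valid representation with x ≤ y).


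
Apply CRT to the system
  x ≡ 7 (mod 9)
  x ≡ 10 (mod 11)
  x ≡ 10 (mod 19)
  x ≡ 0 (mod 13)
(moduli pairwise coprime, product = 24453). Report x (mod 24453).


Product of moduli M = 9 · 11 · 19 · 13 = 24453.
Merge one congruence at a time:
  Start: x ≡ 7 (mod 9).
  Combine with x ≡ 10 (mod 11); new modulus lcm = 99.
    Write x = 7 + 9·t and substitute into x ≡ 10 (mod 11): 9·t ≡ 10 − 7 = 3 (mod 11).
    The inverse of 9 mod 11 is 5 (since 9·5 = 45 = 4·11 + 1), so t ≡ 5·3 = 15 ≡ 4 (mod 11).
    Then x = 7 + 9·4 = 43, valid modulo lcm(9, 11) = 99: x ≡ 43 (mod 99).
  Combine with x ≡ 10 (mod 19); new modulus lcm = 1881.
    Write x = 43 + 99·t and substitute into x ≡ 10 (mod 19): 99·t ≡ 10 − 43 = -33 (mod 19).
    Reduce coefficients mod 19: 4·t ≡ 5 (mod 19).
    The inverse of 4 mod 19 is 5 (since 4·5 = 20 = 1·19 + 1), so t ≡ 5·5 = 25 ≡ 6 (mod 19).
    Then x = 43 + 99·6 = 637, valid modulo lcm(99, 19) = 1881: x ≡ 637 (mod 1881).
  Combine with x ≡ 0 (mod 13); new modulus lcm = 24453.
    Write x = 637 + 1881·t and substitute into x ≡ 0 (mod 13): 1881·t ≡ 0 − 637 = -637 (mod 13).
    Reduce coefficients mod 13: 9·t ≡ 0 (mod 13).
    The inverse of 9 mod 13 is 3 (since 9·3 = 27 = 2·13 + 1), so t ≡ 3·0 = 0 ≡ 0 (mod 13).
    Then x = 637 + 1881·0 = 637, valid modulo lcm(1881, 13) = 24453: x ≡ 637 (mod 24453).
Verify against each original: 637 mod 9 = 7, 637 mod 11 = 10, 637 mod 19 = 10, 637 mod 13 = 0.

x ≡ 637 (mod 24453).


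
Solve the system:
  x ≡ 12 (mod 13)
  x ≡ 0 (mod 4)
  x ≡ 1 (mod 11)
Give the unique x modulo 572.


Moduli 13, 4, 11 are pairwise coprime; by CRT there is a unique solution modulo M = 13 · 4 · 11 = 572.
Solve pairwise, accumulating the modulus:
  Start with x ≡ 12 (mod 13).
  Combine with x ≡ 0 (mod 4): since gcd(13, 4) = 1, we get a unique residue mod 52.
    Write x = 12 + 13·t and substitute into x ≡ 0 (mod 4): 13·t ≡ 0 − 12 = -12 (mod 4).
    Reduce coefficients mod 4: 1·t ≡ 0 (mod 4).
    So t ≡ 0 (mod 4).
    Then x = 12 + 13·0 = 12, valid modulo lcm(13, 4) = 52: x ≡ 12 (mod 52).
  Combine with x ≡ 1 (mod 11): since gcd(52, 11) = 1, we get a unique residue mod 572.
    Write x = 12 + 52·t and substitute into x ≡ 1 (mod 11): 52·t ≡ 1 − 12 = -11 (mod 11).
    Reduce coefficients mod 11: 8·t ≡ 0 (mod 11).
    The inverse of 8 mod 11 is 7 (since 8·7 = 56 = 5·11 + 1), so t ≡ 7·0 = 0 ≡ 0 (mod 11).
    Then x = 12 + 52·0 = 12, valid modulo lcm(52, 11) = 572: x ≡ 12 (mod 572).
Verify: 12 mod 13 = 12 ✓, 12 mod 4 = 0 ✓, 12 mod 11 = 1 ✓.

x ≡ 12 (mod 572).


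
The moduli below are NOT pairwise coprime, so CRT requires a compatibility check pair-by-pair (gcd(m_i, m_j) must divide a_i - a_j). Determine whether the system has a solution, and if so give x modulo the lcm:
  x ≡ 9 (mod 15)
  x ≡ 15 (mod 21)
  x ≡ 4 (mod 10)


Moduli 15, 21, 10 are not pairwise coprime, so CRT works modulo lcm(m_i) when all pairwise compatibility conditions hold.
Pairwise compatibility: gcd(m_i, m_j) must divide a_i - a_j for every pair.
Merge one congruence at a time:
  Start: x ≡ 9 (mod 15).
  Combine with x ≡ 15 (mod 21): gcd(15, 21) = 3; 15 - 9 = 6, which IS divisible by 3, so compatible.
    Write x = 9 + 15·t and substitute into x ≡ 15 (mod 21): 15·t ≡ 15 − 9 = 6 (mod 21).
    Divide the congruence (and modulus) by g = 3: 5·t ≡ 2 (mod 7).
    The inverse of 5 mod 7 is 3 (since 5·3 = 15 = 2·7 + 1), so t ≡ 3·2 = 6 ≡ 6 (mod 7).
    Then x = 9 + 15·6 = 99, valid modulo lcm(15, 21) = 105: x ≡ 99 (mod 105).
  Combine with x ≡ 4 (mod 10): gcd(105, 10) = 5; 4 - 99 = -95, which IS divisible by 5, so compatible.
    Write x = 99 + 105·t and substitute into x ≡ 4 (mod 10): 105·t ≡ 4 − 99 = -95 (mod 10).
    Divide the congruence (and modulus) by g = 5: 21·t ≡ -19 (mod 2).
    Reduce coefficients mod 2: 1·t ≡ 1 (mod 2).
    So t ≡ 1 (mod 2).
    Then x = 99 + 105·1 = 204, valid modulo lcm(105, 10) = 210: x ≡ 204 (mod 210).
Verify: 204 mod 15 = 9, 204 mod 21 = 15, 204 mod 10 = 4.

x ≡ 204 (mod 210).


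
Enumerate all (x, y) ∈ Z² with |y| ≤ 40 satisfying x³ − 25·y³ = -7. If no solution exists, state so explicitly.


The equation is x³ - 25y³ = -7. For fixed y, x³ = 25·y³ − 7, so a solution requires the RHS to be a perfect cube.
Strategy: iterate y from -40 to 40, compute RHS = 25·y³ − 7, and check whether it is a (positive or negative) perfect cube.
Check small values of y:
  y = 0: RHS = -7 is not a perfect cube.
  y = 1: RHS = 18 is not a perfect cube.
  y = -1: RHS = -32 is not a perfect cube.
  y = 2: RHS = 193 is not a perfect cube.
  y = -2: RHS = -207 is not a perfect cube.
  y = 3: RHS = 668 is not a perfect cube.
  y = -3: RHS = -682 is not a perfect cube.
Continuing the search up to |y| = 40 finds no solutions either.
No (x, y) in the scanned range satisfies the equation.

No integer solutions with |y| ≤ 40.


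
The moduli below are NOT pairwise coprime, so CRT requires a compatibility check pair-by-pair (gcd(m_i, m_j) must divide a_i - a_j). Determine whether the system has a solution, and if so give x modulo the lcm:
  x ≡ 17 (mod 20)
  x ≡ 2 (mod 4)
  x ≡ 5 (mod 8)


Moduli 20, 4, 8 are not pairwise coprime, so CRT works modulo lcm(m_i) when all pairwise compatibility conditions hold.
Pairwise compatibility: gcd(m_i, m_j) must divide a_i - a_j for every pair.
Merge one congruence at a time:
  Start: x ≡ 17 (mod 20).
  Combine with x ≡ 2 (mod 4): gcd(20, 4) = 4, and 2 - 17 = -15 is NOT divisible by 4.
    ⇒ system is inconsistent (no integer solution).

No solution (the system is inconsistent).


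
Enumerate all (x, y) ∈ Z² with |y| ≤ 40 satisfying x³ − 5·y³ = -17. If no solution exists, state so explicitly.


The equation is x³ - 5y³ = -17. For fixed y, x³ = 5·y³ − 17, so a solution requires the RHS to be a perfect cube.
Strategy: iterate y from -40 to 40, compute RHS = 5·y³ − 17, and check whether it is a (positive or negative) perfect cube.
Check small values of y:
  y = 0: RHS = -17 is not a perfect cube.
  y = 1: RHS = -12 is not a perfect cube.
  y = -1: RHS = -22 is not a perfect cube.
  y = 2: RHS = 23 is not a perfect cube.
  y = -2: RHS = -57 is not a perfect cube.
  y = 3: RHS = 118 is not a perfect cube.
  y = -3: RHS = -152 is not a perfect cube.
Continuing the search up to |y| = 40 finds no solutions either.
No (x, y) in the scanned range satisfies the equation.

No integer solutions with |y| ≤ 40.


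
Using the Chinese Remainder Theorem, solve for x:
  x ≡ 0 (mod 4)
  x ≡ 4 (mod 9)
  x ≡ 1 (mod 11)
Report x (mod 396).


Moduli 4, 9, 11 are pairwise coprime; by CRT there is a unique solution modulo M = 4 · 9 · 11 = 396.
Solve pairwise, accumulating the modulus:
  Start with x ≡ 0 (mod 4).
  Combine with x ≡ 4 (mod 9): since gcd(4, 9) = 1, we get a unique residue mod 36.
    Write x = 0 + 4·t and substitute into x ≡ 4 (mod 9): 4·t ≡ 4 − 0 = 4 (mod 9).
    The inverse of 4 mod 9 is 7 (since 4·7 = 28 = 3·9 + 1), so t ≡ 7·4 = 28 ≡ 1 (mod 9).
    Then x = 0 + 4·1 = 4, valid modulo lcm(4, 9) = 36: x ≡ 4 (mod 36).
  Combine with x ≡ 1 (mod 11): since gcd(36, 11) = 1, we get a unique residue mod 396.
    Write x = 4 + 36·t and substitute into x ≡ 1 (mod 11): 36·t ≡ 1 − 4 = -3 (mod 11).
    Reduce coefficients mod 11: 3·t ≡ 8 (mod 11).
    The inverse of 3 mod 11 is 4 (since 3·4 = 12 = 1·11 + 1), so t ≡ 4·8 = 32 ≡ 10 (mod 11).
    Then x = 4 + 36·10 = 364, valid modulo lcm(36, 11) = 396: x ≡ 364 (mod 396).
Verify: 364 mod 4 = 0 ✓, 364 mod 9 = 4 ✓, 364 mod 11 = 1 ✓.

x ≡ 364 (mod 396).


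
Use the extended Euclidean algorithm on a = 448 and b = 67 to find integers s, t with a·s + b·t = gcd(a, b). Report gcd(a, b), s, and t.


Euclidean algorithm on (448, 67) — divide until remainder is 0:
  448 = 6 · 67 + 46
  67 = 1 · 46 + 21
  46 = 2 · 21 + 4
  21 = 5 · 4 + 1
  4 = 4 · 1 + 0
gcd(448, 67) = 1.
Track Bezout coefficients alongside the remainders: start with r₀ = 448 = a·1 + b·0 (s = 1, t = 0) and r₁ = 67 = a·0 + b·1 (s = 0, t = 1); each new remainder r_{k+1} = r_{k-1} − q_k·r_k inherits s_{k+1} = s_{k-1} − q_k·s_k, t_{k+1} = t_{k-1} − q_k·t_k, so r_k = a·s_k + b·t_k at every step:
  q = 6: r = 46, s = 1 − 6·0 = 1, t = 0 − 6·1 = -6  (check: 448·1 + 67·(-6) = 46)
  q = 1: r = 21, s = 0 − 1·1 = -1, t = 1 − 1·(-6) = 7  (check: 448·(-1) + 67·7 = 21)
  q = 2: r = 4, s = 1 − 2·(-1) = 3, t = -6 − 2·7 = -20  (check: 448·3 + 67·(-20) = 4)
  q = 5: r = 1, s = -1 − 5·3 = -16, t = 7 − 5·(-20) = 107  (check: 448·(-16) + 67·107 = 1)
The row with r = 1 (the gcd) gives the Bezout coefficients s = -16, t = 107.
Result: 448 · (-16) + 67 · (107) = 1.

gcd(448, 67) = 1; s = -16, t = 107 (check: 448·(-16) + 67·107 = 1).


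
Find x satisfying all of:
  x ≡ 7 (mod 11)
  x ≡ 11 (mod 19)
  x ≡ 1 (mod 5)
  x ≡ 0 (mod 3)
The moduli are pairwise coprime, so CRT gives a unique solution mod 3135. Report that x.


Product of moduli M = 11 · 19 · 5 · 3 = 3135.
Merge one congruence at a time:
  Start: x ≡ 7 (mod 11).
  Combine with x ≡ 11 (mod 19); new modulus lcm = 209.
    Write x = 7 + 11·t and substitute into x ≡ 11 (mod 19): 11·t ≡ 11 − 7 = 4 (mod 19).
    The inverse of 11 mod 19 is 7 (since 11·7 = 77 = 4·19 + 1), so t ≡ 7·4 = 28 ≡ 9 (mod 19).
    Then x = 7 + 11·9 = 106, valid modulo lcm(11, 19) = 209: x ≡ 106 (mod 209).
  Combine with x ≡ 1 (mod 5); new modulus lcm = 1045.
    Write x = 106 + 209·t and substitute into x ≡ 1 (mod 5): 209·t ≡ 1 − 106 = -105 (mod 5).
    Reduce coefficients mod 5: 4·t ≡ 0 (mod 5).
    The inverse of 4 mod 5 is 4 (since 4·4 = 16 = 3·5 + 1), so t ≡ 4·0 = 0 ≡ 0 (mod 5).
    Then x = 106 + 209·0 = 106, valid modulo lcm(209, 5) = 1045: x ≡ 106 (mod 1045).
  Combine with x ≡ 0 (mod 3); new modulus lcm = 3135.
    Write x = 106 + 1045·t and substitute into x ≡ 0 (mod 3): 1045·t ≡ 0 − 106 = -106 (mod 3).
    Reduce coefficients mod 3: 1·t ≡ 2 (mod 3).
    So t ≡ 2 (mod 3).
    Then x = 106 + 1045·2 = 2196, valid modulo lcm(1045, 3) = 3135: x ≡ 2196 (mod 3135).
Verify against each original: 2196 mod 11 = 7, 2196 mod 19 = 11, 2196 mod 5 = 1, 2196 mod 3 = 0.

x ≡ 2196 (mod 3135).


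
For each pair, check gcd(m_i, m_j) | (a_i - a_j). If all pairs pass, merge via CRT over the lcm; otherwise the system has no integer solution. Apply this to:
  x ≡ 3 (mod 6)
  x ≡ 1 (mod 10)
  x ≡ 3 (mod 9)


Moduli 6, 10, 9 are not pairwise coprime, so CRT works modulo lcm(m_i) when all pairwise compatibility conditions hold.
Pairwise compatibility: gcd(m_i, m_j) must divide a_i - a_j for every pair.
Merge one congruence at a time:
  Start: x ≡ 3 (mod 6).
  Combine with x ≡ 1 (mod 10): gcd(6, 10) = 2; 1 - 3 = -2, which IS divisible by 2, so compatible.
    Write x = 3 + 6·t and substitute into x ≡ 1 (mod 10): 6·t ≡ 1 − 3 = -2 (mod 10).
    Divide the congruence (and modulus) by g = 2: 3·t ≡ -1 (mod 5).
    Reduce coefficients mod 5: 3·t ≡ 4 (mod 5).
    The inverse of 3 mod 5 is 2 (since 3·2 = 6 = 1·5 + 1), so t ≡ 2·4 = 8 ≡ 3 (mod 5).
    Then x = 3 + 6·3 = 21, valid modulo lcm(6, 10) = 30: x ≡ 21 (mod 30).
  Combine with x ≡ 3 (mod 9): gcd(30, 9) = 3; 3 - 21 = -18, which IS divisible by 3, so compatible.
    Write x = 21 + 30·t and substitute into x ≡ 3 (mod 9): 30·t ≡ 3 − 21 = -18 (mod 9).
    Divide the congruence (and modulus) by g = 3: 10·t ≡ -6 (mod 3).
    Reduce coefficients mod 3: 1·t ≡ 0 (mod 3).
    So t ≡ 0 (mod 3).
    Then x = 21 + 30·0 = 21, valid modulo lcm(30, 9) = 90: x ≡ 21 (mod 90).
Verify: 21 mod 6 = 3, 21 mod 10 = 1, 21 mod 9 = 3.

x ≡ 21 (mod 90).


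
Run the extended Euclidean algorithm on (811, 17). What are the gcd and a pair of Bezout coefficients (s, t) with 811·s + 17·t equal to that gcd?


Euclidean algorithm on (811, 17) — divide until remainder is 0:
  811 = 47 · 17 + 12
  17 = 1 · 12 + 5
  12 = 2 · 5 + 2
  5 = 2 · 2 + 1
  2 = 2 · 1 + 0
gcd(811, 17) = 1.
Track Bezout coefficients alongside the remainders: start with r₀ = 811 = a·1 + b·0 (s = 1, t = 0) and r₁ = 17 = a·0 + b·1 (s = 0, t = 1); each new remainder r_{k+1} = r_{k-1} − q_k·r_k inherits s_{k+1} = s_{k-1} − q_k·s_k, t_{k+1} = t_{k-1} − q_k·t_k, so r_k = a·s_k + b·t_k at every step:
  q = 47: r = 12, s = 1 − 47·0 = 1, t = 0 − 47·1 = -47  (check: 811·1 + 17·(-47) = 12)
  q = 1: r = 5, s = 0 − 1·1 = -1, t = 1 − 1·(-47) = 48  (check: 811·(-1) + 17·48 = 5)
  q = 2: r = 2, s = 1 − 2·(-1) = 3, t = -47 − 2·48 = -143  (check: 811·3 + 17·(-143) = 2)
  q = 2: r = 1, s = -1 − 2·3 = -7, t = 48 − 2·(-143) = 334  (check: 811·(-7) + 17·334 = 1)
The row with r = 1 (the gcd) gives the Bezout coefficients s = -7, t = 334.
Result: 811 · (-7) + 17 · (334) = 1.

gcd(811, 17) = 1; s = -7, t = 334 (check: 811·(-7) + 17·334 = 1).


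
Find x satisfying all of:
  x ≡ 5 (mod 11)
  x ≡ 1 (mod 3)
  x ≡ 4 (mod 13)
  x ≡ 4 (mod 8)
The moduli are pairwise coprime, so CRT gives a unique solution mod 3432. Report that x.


Product of moduli M = 11 · 3 · 13 · 8 = 3432.
Merge one congruence at a time:
  Start: x ≡ 5 (mod 11).
  Combine with x ≡ 1 (mod 3); new modulus lcm = 33.
    Write x = 5 + 11·t and substitute into x ≡ 1 (mod 3): 11·t ≡ 1 − 5 = -4 (mod 3).
    Reduce coefficients mod 3: 2·t ≡ 2 (mod 3).
    The inverse of 2 mod 3 is 2 (since 2·2 = 4 = 1·3 + 1), so t ≡ 2·2 = 4 ≡ 1 (mod 3).
    Then x = 5 + 11·1 = 16, valid modulo lcm(11, 3) = 33: x ≡ 16 (mod 33).
  Combine with x ≡ 4 (mod 13); new modulus lcm = 429.
    Write x = 16 + 33·t and substitute into x ≡ 4 (mod 13): 33·t ≡ 4 − 16 = -12 (mod 13).
    Reduce coefficients mod 13: 7·t ≡ 1 (mod 13).
    The inverse of 7 mod 13 is 2 (since 7·2 = 14 = 1·13 + 1), so t ≡ 2·1 = 2 ≡ 2 (mod 13).
    Then x = 16 + 33·2 = 82, valid modulo lcm(33, 13) = 429: x ≡ 82 (mod 429).
  Combine with x ≡ 4 (mod 8); new modulus lcm = 3432.
    Write x = 82 + 429·t and substitute into x ≡ 4 (mod 8): 429·t ≡ 4 − 82 = -78 (mod 8).
    Reduce coefficients mod 8: 5·t ≡ 2 (mod 8).
    The inverse of 5 mod 8 is 5 (since 5·5 = 25 = 3·8 + 1), so t ≡ 5·2 = 10 ≡ 2 (mod 8).
    Then x = 82 + 429·2 = 940, valid modulo lcm(429, 8) = 3432: x ≡ 940 (mod 3432).
Verify against each original: 940 mod 11 = 5, 940 mod 3 = 1, 940 mod 13 = 4, 940 mod 8 = 4.

x ≡ 940 (mod 3432).


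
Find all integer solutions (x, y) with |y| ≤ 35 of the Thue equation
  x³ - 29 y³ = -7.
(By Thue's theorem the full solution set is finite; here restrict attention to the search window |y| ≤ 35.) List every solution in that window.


The equation is x³ - 29y³ = -7. For fixed y, x³ = 29·y³ − 7, so a solution requires the RHS to be a perfect cube.
Strategy: iterate y from -35 to 35, compute RHS = 29·y³ − 7, and check whether it is a (positive or negative) perfect cube.
Check small values of y:
  y = 0: RHS = -7 is not a perfect cube.
  y = 1: RHS = 22 is not a perfect cube.
  y = -1: RHS = -36 is not a perfect cube.
  y = 2: RHS = 225 is not a perfect cube.
  y = -2: RHS = -239 is not a perfect cube.
  y = 3: RHS = 776 is not a perfect cube.
  y = -3: RHS = -790 is not a perfect cube.
Continuing the search up to |y| = 35 finds no solutions either.
No (x, y) in the scanned range satisfies the equation.

No integer solutions with |y| ≤ 35.


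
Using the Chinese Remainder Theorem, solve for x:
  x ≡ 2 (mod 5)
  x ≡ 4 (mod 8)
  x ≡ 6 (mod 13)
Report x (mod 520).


Moduli 5, 8, 13 are pairwise coprime; by CRT there is a unique solution modulo M = 5 · 8 · 13 = 520.
Solve pairwise, accumulating the modulus:
  Start with x ≡ 2 (mod 5).
  Combine with x ≡ 4 (mod 8): since gcd(5, 8) = 1, we get a unique residue mod 40.
    Write x = 2 + 5·t and substitute into x ≡ 4 (mod 8): 5·t ≡ 4 − 2 = 2 (mod 8).
    The inverse of 5 mod 8 is 5 (since 5·5 = 25 = 3·8 + 1), so t ≡ 5·2 = 10 ≡ 2 (mod 8).
    Then x = 2 + 5·2 = 12, valid modulo lcm(5, 8) = 40: x ≡ 12 (mod 40).
  Combine with x ≡ 6 (mod 13): since gcd(40, 13) = 1, we get a unique residue mod 520.
    Write x = 12 + 40·t and substitute into x ≡ 6 (mod 13): 40·t ≡ 6 − 12 = -6 (mod 13).
    Reduce coefficients mod 13: 1·t ≡ 7 (mod 13).
    So t ≡ 7 (mod 13).
    Then x = 12 + 40·7 = 292, valid modulo lcm(40, 13) = 520: x ≡ 292 (mod 520).
Verify: 292 mod 5 = 2 ✓, 292 mod 8 = 4 ✓, 292 mod 13 = 6 ✓.

x ≡ 292 (mod 520).


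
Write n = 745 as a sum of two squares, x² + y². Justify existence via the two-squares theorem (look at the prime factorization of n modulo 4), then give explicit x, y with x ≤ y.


Step 1: Factor n = 745 = 5 · 149.
Step 2: Check the mod-4 condition on each prime factor: 5 ≡ 1 (mod 4), exponent 1; 149 ≡ 1 (mod 4), exponent 1.
All primes ≡ 3 (mod 4) appear to even exponent (or don't appear), so by the two-squares theorem n IS expressible as a sum of two squares.
Step 3: Build a representation. Here n = 5 · 149 is a product of primes ≡ 1 (mod 4). Each prime p ≡ 1 (mod 4) is itself a sum of two squares; find a² by testing p − a² for a perfect square:
  5: 5 − 1² = 4 = 2² ⇒ 5 = 1² + 2².
  149: 149 − 1² = 148, 149 − 2² = 145, 149 − 3² = 140, 149 − 4² = 133, 149 − 5² = 124, 149 − 6² = 113, 149 − 7² = 100 = 10² ⇒ 149 = 7² + 10².
  Combine using the Brahmagupta–Fibonacci identity (a² + b²)(c² + d²) = (ac − bd)² + (ad + bc)² = (ac + bd)² + (ad − bc)²:
  5 · 149 = 745: from (1² + 2²)(7² + 10²), take (1·7 − 2·10, 1·10 + 2·7) = (7 − 20, 10 + 14) = (-13, 24); dropping signs (only squares matter) gives (13, 24); check 13² + 24² = 169 + 576 = 745 ✓.
Step 4: Order so x ≤ y and verify: 13² + 24² = 169 + 576 = 745 = n. ✓

n = 745 = 13² + 24² (one valid representation with x ≤ y).


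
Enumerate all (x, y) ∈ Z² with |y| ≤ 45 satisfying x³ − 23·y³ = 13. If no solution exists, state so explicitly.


The equation is x³ - 23y³ = 13. For fixed y, x³ = 23·y³ + 13, so a solution requires the RHS to be a perfect cube.
Strategy: iterate y from -45 to 45, compute RHS = 23·y³ + 13, and check whether it is a (positive or negative) perfect cube.
Check small values of y:
  y = 0: RHS = 13 is not a perfect cube.
  y = 1: RHS = 36 is not a perfect cube.
  y = -1: RHS = -10 is not a perfect cube.
  y = 2: RHS = 197 is not a perfect cube.
  y = -2: RHS = -171 is not a perfect cube.
  y = 3: RHS = 634 is not a perfect cube.
  y = -3: RHS = -608 is not a perfect cube.
Continuing the search up to |y| = 45 finds no solutions either.
No (x, y) in the scanned range satisfies the equation.

No integer solutions with |y| ≤ 45.


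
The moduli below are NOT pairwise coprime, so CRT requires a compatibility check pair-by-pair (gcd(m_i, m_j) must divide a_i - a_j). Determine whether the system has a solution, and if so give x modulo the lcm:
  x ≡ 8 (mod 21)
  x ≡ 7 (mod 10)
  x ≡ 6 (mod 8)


Moduli 21, 10, 8 are not pairwise coprime, so CRT works modulo lcm(m_i) when all pairwise compatibility conditions hold.
Pairwise compatibility: gcd(m_i, m_j) must divide a_i - a_j for every pair.
Merge one congruence at a time:
  Start: x ≡ 8 (mod 21).
  Combine with x ≡ 7 (mod 10): gcd(21, 10) = 1; 7 - 8 = -1, which IS divisible by 1, so compatible.
    Write x = 8 + 21·t and substitute into x ≡ 7 (mod 10): 21·t ≡ 7 − 8 = -1 (mod 10).
    Reduce coefficients mod 10: 1·t ≡ 9 (mod 10).
    So t ≡ 9 (mod 10).
    Then x = 8 + 21·9 = 197, valid modulo lcm(21, 10) = 210: x ≡ 197 (mod 210).
  Combine with x ≡ 6 (mod 8): gcd(210, 8) = 2, and 6 - 197 = -191 is NOT divisible by 2.
    ⇒ system is inconsistent (no integer solution).

No solution (the system is inconsistent).


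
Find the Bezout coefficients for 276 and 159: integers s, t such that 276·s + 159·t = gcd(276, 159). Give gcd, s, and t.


Euclidean algorithm on (276, 159) — divide until remainder is 0:
  276 = 1 · 159 + 117
  159 = 1 · 117 + 42
  117 = 2 · 42 + 33
  42 = 1 · 33 + 9
  33 = 3 · 9 + 6
  9 = 1 · 6 + 3
  6 = 2 · 3 + 0
gcd(276, 159) = 3.
Track Bezout coefficients alongside the remainders: start with r₀ = 276 = a·1 + b·0 (s = 1, t = 0) and r₁ = 159 = a·0 + b·1 (s = 0, t = 1); each new remainder r_{k+1} = r_{k-1} − q_k·r_k inherits s_{k+1} = s_{k-1} − q_k·s_k, t_{k+1} = t_{k-1} − q_k·t_k, so r_k = a·s_k + b·t_k at every step:
  q = 1: r = 117, s = 1 − 1·0 = 1, t = 0 − 1·1 = -1  (check: 276·1 + 159·(-1) = 117)
  q = 1: r = 42, s = 0 − 1·1 = -1, t = 1 − 1·(-1) = 2  (check: 276·(-1) + 159·2 = 42)
  q = 2: r = 33, s = 1 − 2·(-1) = 3, t = -1 − 2·2 = -5  (check: 276·3 + 159·(-5) = 33)
  q = 1: r = 9, s = -1 − 1·3 = -4, t = 2 − 1·(-5) = 7  (check: 276·(-4) + 159·7 = 9)
  q = 3: r = 6, s = 3 − 3·(-4) = 15, t = -5 − 3·7 = -26  (check: 276·15 + 159·(-26) = 6)
  q = 1: r = 3, s = -4 − 1·15 = -19, t = 7 − 1·(-26) = 33  (check: 276·(-19) + 159·33 = 3)
The row with r = 3 (the gcd) gives the Bezout coefficients s = -19, t = 33.
Result: 276 · (-19) + 159 · (33) = 3.

gcd(276, 159) = 3; s = -19, t = 33 (check: 276·(-19) + 159·33 = 3).


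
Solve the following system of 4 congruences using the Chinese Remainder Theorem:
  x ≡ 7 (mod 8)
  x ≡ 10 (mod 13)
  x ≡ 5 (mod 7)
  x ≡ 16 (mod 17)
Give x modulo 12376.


Product of moduli M = 8 · 13 · 7 · 17 = 12376.
Merge one congruence at a time:
  Start: x ≡ 7 (mod 8).
  Combine with x ≡ 10 (mod 13); new modulus lcm = 104.
    Write x = 7 + 8·t and substitute into x ≡ 10 (mod 13): 8·t ≡ 10 − 7 = 3 (mod 13).
    The inverse of 8 mod 13 is 5 (since 8·5 = 40 = 3·13 + 1), so t ≡ 5·3 = 15 ≡ 2 (mod 13).
    Then x = 7 + 8·2 = 23, valid modulo lcm(8, 13) = 104: x ≡ 23 (mod 104).
  Combine with x ≡ 5 (mod 7); new modulus lcm = 728.
    Write x = 23 + 104·t and substitute into x ≡ 5 (mod 7): 104·t ≡ 5 − 23 = -18 (mod 7).
    Reduce coefficients mod 7: 6·t ≡ 3 (mod 7).
    The inverse of 6 mod 7 is 6 (since 6·6 = 36 = 5·7 + 1), so t ≡ 6·3 = 18 ≡ 4 (mod 7).
    Then x = 23 + 104·4 = 439, valid modulo lcm(104, 7) = 728: x ≡ 439 (mod 728).
  Combine with x ≡ 16 (mod 17); new modulus lcm = 12376.
    Write x = 439 + 728·t and substitute into x ≡ 16 (mod 17): 728·t ≡ 16 − 439 = -423 (mod 17).
    Reduce coefficients mod 17: 14·t ≡ 2 (mod 17).
    The inverse of 14 mod 17 is 11 (since 14·11 = 154 = 9·17 + 1), so t ≡ 11·2 = 22 ≡ 5 (mod 17).
    Then x = 439 + 728·5 = 4079, valid modulo lcm(728, 17) = 12376: x ≡ 4079 (mod 12376).
Verify against each original: 4079 mod 8 = 7, 4079 mod 13 = 10, 4079 mod 7 = 5, 4079 mod 17 = 16.

x ≡ 4079 (mod 12376).


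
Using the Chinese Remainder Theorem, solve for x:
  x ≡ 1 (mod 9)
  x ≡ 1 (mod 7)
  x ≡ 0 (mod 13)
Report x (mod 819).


Moduli 9, 7, 13 are pairwise coprime; by CRT there is a unique solution modulo M = 9 · 7 · 13 = 819.
Solve pairwise, accumulating the modulus:
  Start with x ≡ 1 (mod 9).
  Combine with x ≡ 1 (mod 7): since gcd(9, 7) = 1, we get a unique residue mod 63.
    Write x = 1 + 9·t and substitute into x ≡ 1 (mod 7): 9·t ≡ 1 − 1 = 0 (mod 7).
    Reduce coefficients mod 7: 2·t ≡ 0 (mod 7).
    The inverse of 2 mod 7 is 4 (since 2·4 = 8 = 1·7 + 1), so t ≡ 4·0 = 0 ≡ 0 (mod 7).
    Then x = 1 + 9·0 = 1, valid modulo lcm(9, 7) = 63: x ≡ 1 (mod 63).
  Combine with x ≡ 0 (mod 13): since gcd(63, 13) = 1, we get a unique residue mod 819.
    Write x = 1 + 63·t and substitute into x ≡ 0 (mod 13): 63·t ≡ 0 − 1 = -1 (mod 13).
    Reduce coefficients mod 13: 11·t ≡ 12 (mod 13).
    The inverse of 11 mod 13 is 6 (since 11·6 = 66 = 5·13 + 1), so t ≡ 6·12 = 72 ≡ 7 (mod 13).
    Then x = 1 + 63·7 = 442, valid modulo lcm(63, 13) = 819: x ≡ 442 (mod 819).
Verify: 442 mod 9 = 1 ✓, 442 mod 7 = 1 ✓, 442 mod 13 = 0 ✓.

x ≡ 442 (mod 819).


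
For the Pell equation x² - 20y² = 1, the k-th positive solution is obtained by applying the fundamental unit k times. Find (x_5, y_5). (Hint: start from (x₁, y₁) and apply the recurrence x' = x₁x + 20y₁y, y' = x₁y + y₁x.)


Step 1: Find the fundamental solution (x₁, y₁) of x² - 20y² = 1.
  Expand √20 as a continued fraction. a₀ = ⌊√20⌋ = 4; iterate m_{k+1} = d_k·a_k − m_k, d_{k+1} = (20 − m_{k+1}²)/d_k, a_{k+1} = ⌊(a₀ + m_{k+1})/d_{k+1}⌋ (starting m₀ = 0, d₀ = 1), with convergents p_k = a_k·p_{k-1} + p_{k-2}, q_k = a_k·q_{k-1} + q_{k-2} (p₋₁ = 1, q₋₁ = 0):
  k = 0: a₀ = 4; p₀/q₀ = 4/1; p₀² − 20·q₀² = 16 − 20 = -4.
  k = 1: m = 4, d = 4, a = ⌊(4 + 4)/4⌋ = 2; p/q = (2·4 + 1)/(2·1 + 0) = 9/2; p² − 20·q² = 81 − 80 = 1.
  The first convergent with p² − 20·q² = 1 gives the fundamental solution (x₁, y₁) = (9, 2).
Step 2: Apply the recurrence (x_{n+1}, y_{n+1}) = (x₁x_n + 20y₁y_n, x₁y_n + y₁x_n) repeatedly.
  From (x_1, y_1) = (9, 2): x_2 = 9·9 + 20·2·2 = 161; y_2 = 9·2 + 2·9 = 36.
  From (x_2, y_2) = (161, 36): x_3 = 9·161 + 20·2·36 = 2889; y_3 = 9·36 + 2·161 = 646.
  From (x_3, y_3) = (2889, 646): x_4 = 9·2889 + 20·2·646 = 51841; y_4 = 9·646 + 2·2889 = 11592.
  From (x_4, y_4) = (51841, 11592): x_5 = 9·51841 + 20·2·11592 = 930249; y_5 = 9·11592 + 2·51841 = 208010.
Step 3: Verify x_5² - 20·y_5² = 865363202001 - 865363202000 = 1 (should be 1). ✓

(x_1, y_1) = (9, 2); (x_5, y_5) = (930249, 208010).


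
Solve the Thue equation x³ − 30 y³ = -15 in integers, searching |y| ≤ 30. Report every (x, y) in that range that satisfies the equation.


The equation is x³ - 30y³ = -15. For fixed y, x³ = 30·y³ − 15, so a solution requires the RHS to be a perfect cube.
Strategy: iterate y from -30 to 30, compute RHS = 30·y³ − 15, and check whether it is a (positive or negative) perfect cube.
Check small values of y:
  y = 0: RHS = -15 is not a perfect cube.
  y = 1: RHS = 15 is not a perfect cube.
  y = -1: RHS = -45 is not a perfect cube.
  y = 2: RHS = 225 is not a perfect cube.
  y = -2: RHS = -255 is not a perfect cube.
  y = 3: RHS = 795 is not a perfect cube.
  y = -3: RHS = -825 is not a perfect cube.
Continuing the search up to |y| = 30 finds no solutions either.
No (x, y) in the scanned range satisfies the equation.

No integer solutions with |y| ≤ 30.


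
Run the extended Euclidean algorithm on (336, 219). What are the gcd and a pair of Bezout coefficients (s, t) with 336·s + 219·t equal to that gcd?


Euclidean algorithm on (336, 219) — divide until remainder is 0:
  336 = 1 · 219 + 117
  219 = 1 · 117 + 102
  117 = 1 · 102 + 15
  102 = 6 · 15 + 12
  15 = 1 · 12 + 3
  12 = 4 · 3 + 0
gcd(336, 219) = 3.
Track Bezout coefficients alongside the remainders: start with r₀ = 336 = a·1 + b·0 (s = 1, t = 0) and r₁ = 219 = a·0 + b·1 (s = 0, t = 1); each new remainder r_{k+1} = r_{k-1} − q_k·r_k inherits s_{k+1} = s_{k-1} − q_k·s_k, t_{k+1} = t_{k-1} − q_k·t_k, so r_k = a·s_k + b·t_k at every step:
  q = 1: r = 117, s = 1 − 1·0 = 1, t = 0 − 1·1 = -1  (check: 336·1 + 219·(-1) = 117)
  q = 1: r = 102, s = 0 − 1·1 = -1, t = 1 − 1·(-1) = 2  (check: 336·(-1) + 219·2 = 102)
  q = 1: r = 15, s = 1 − 1·(-1) = 2, t = -1 − 1·2 = -3  (check: 336·2 + 219·(-3) = 15)
  q = 6: r = 12, s = -1 − 6·2 = -13, t = 2 − 6·(-3) = 20  (check: 336·(-13) + 219·20 = 12)
  q = 1: r = 3, s = 2 − 1·(-13) = 15, t = -3 − 1·20 = -23  (check: 336·15 + 219·(-23) = 3)
The row with r = 3 (the gcd) gives the Bezout coefficients s = 15, t = -23.
Result: 336 · (15) + 219 · (-23) = 3.

gcd(336, 219) = 3; s = 15, t = -23 (check: 336·15 + 219·(-23) = 3).


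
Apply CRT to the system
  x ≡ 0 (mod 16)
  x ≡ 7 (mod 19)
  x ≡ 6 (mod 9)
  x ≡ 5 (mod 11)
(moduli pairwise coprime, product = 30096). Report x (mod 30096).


Product of moduli M = 16 · 19 · 9 · 11 = 30096.
Merge one congruence at a time:
  Start: x ≡ 0 (mod 16).
  Combine with x ≡ 7 (mod 19); new modulus lcm = 304.
    Write x = 0 + 16·t and substitute into x ≡ 7 (mod 19): 16·t ≡ 7 − 0 = 7 (mod 19).
    The inverse of 16 mod 19 is 6 (since 16·6 = 96 = 5·19 + 1), so t ≡ 6·7 = 42 ≡ 4 (mod 19).
    Then x = 0 + 16·4 = 64, valid modulo lcm(16, 19) = 304: x ≡ 64 (mod 304).
  Combine with x ≡ 6 (mod 9); new modulus lcm = 2736.
    Write x = 64 + 304·t and substitute into x ≡ 6 (mod 9): 304·t ≡ 6 − 64 = -58 (mod 9).
    Reduce coefficients mod 9: 7·t ≡ 5 (mod 9).
    The inverse of 7 mod 9 is 4 (since 7·4 = 28 = 3·9 + 1), so t ≡ 4·5 = 20 ≡ 2 (mod 9).
    Then x = 64 + 304·2 = 672, valid modulo lcm(304, 9) = 2736: x ≡ 672 (mod 2736).
  Combine with x ≡ 5 (mod 11); new modulus lcm = 30096.
    Write x = 672 + 2736·t and substitute into x ≡ 5 (mod 11): 2736·t ≡ 5 − 672 = -667 (mod 11).
    Reduce coefficients mod 11: 8·t ≡ 4 (mod 11).
    The inverse of 8 mod 11 is 7 (since 8·7 = 56 = 5·11 + 1), so t ≡ 7·4 = 28 ≡ 6 (mod 11).
    Then x = 672 + 2736·6 = 17088, valid modulo lcm(2736, 11) = 30096: x ≡ 17088 (mod 30096).
Verify against each original: 17088 mod 16 = 0, 17088 mod 19 = 7, 17088 mod 9 = 6, 17088 mod 11 = 5.

x ≡ 17088 (mod 30096).


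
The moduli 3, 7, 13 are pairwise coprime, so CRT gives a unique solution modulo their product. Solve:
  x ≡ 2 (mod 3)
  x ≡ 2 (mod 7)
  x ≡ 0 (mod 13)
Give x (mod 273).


Moduli 3, 7, 13 are pairwise coprime; by CRT there is a unique solution modulo M = 3 · 7 · 13 = 273.
Solve pairwise, accumulating the modulus:
  Start with x ≡ 2 (mod 3).
  Combine with x ≡ 2 (mod 7): since gcd(3, 7) = 1, we get a unique residue mod 21.
    Write x = 2 + 3·t and substitute into x ≡ 2 (mod 7): 3·t ≡ 2 − 2 = 0 (mod 7).
    The inverse of 3 mod 7 is 5 (since 3·5 = 15 = 2·7 + 1), so t ≡ 5·0 = 0 ≡ 0 (mod 7).
    Then x = 2 + 3·0 = 2, valid modulo lcm(3, 7) = 21: x ≡ 2 (mod 21).
  Combine with x ≡ 0 (mod 13): since gcd(21, 13) = 1, we get a unique residue mod 273.
    Write x = 2 + 21·t and substitute into x ≡ 0 (mod 13): 21·t ≡ 0 − 2 = -2 (mod 13).
    Reduce coefficients mod 13: 8·t ≡ 11 (mod 13).
    The inverse of 8 mod 13 is 5 (since 8·5 = 40 = 3·13 + 1), so t ≡ 5·11 = 55 ≡ 3 (mod 13).
    Then x = 2 + 21·3 = 65, valid modulo lcm(21, 13) = 273: x ≡ 65 (mod 273).
Verify: 65 mod 3 = 2 ✓, 65 mod 7 = 2 ✓, 65 mod 13 = 0 ✓.

x ≡ 65 (mod 273).


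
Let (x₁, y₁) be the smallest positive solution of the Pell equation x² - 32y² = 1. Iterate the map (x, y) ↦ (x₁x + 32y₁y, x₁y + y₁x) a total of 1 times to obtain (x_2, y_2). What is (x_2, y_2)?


Step 1: Find the fundamental solution (x₁, y₁) of x² - 32y² = 1.
  Expand √32 as a continued fraction. a₀ = ⌊√32⌋ = 5; iterate m_{k+1} = d_k·a_k − m_k, d_{k+1} = (32 − m_{k+1}²)/d_k, a_{k+1} = ⌊(a₀ + m_{k+1})/d_{k+1}⌋ (starting m₀ = 0, d₀ = 1), with convergents p_k = a_k·p_{k-1} + p_{k-2}, q_k = a_k·q_{k-1} + q_{k-2} (p₋₁ = 1, q₋₁ = 0):
  k = 0: a₀ = 5; p₀/q₀ = 5/1; p₀² − 32·q₀² = 25 − 32 = -7.
  k = 1: m = 5, d = 7, a = ⌊(5 + 5)/7⌋ = 1; p/q = (1·5 + 1)/(1·1 + 0) = 6/1; p² − 32·q² = 36 − 32 = 4.
  k = 2: m = 2, d = 4, a = ⌊(5 + 2)/4⌋ = 1; p/q = (1·6 + 5)/(1·1 + 1) = 11/2; p² − 32·q² = 121 − 128 = -7.
  k = 3: m = 2, d = 7, a = ⌊(5 + 2)/7⌋ = 1; p/q = (1·11 + 6)/(1·2 + 1) = 17/3; p² − 32·q² = 289 − 288 = 1.
  The first convergent with p² − 32·q² = 1 gives the fundamental solution (x₁, y₁) = (17, 3).
Step 2: Apply the recurrence (x_{n+1}, y_{n+1}) = (x₁x_n + 32y₁y_n, x₁y_n + y₁x_n) repeatedly.
  From (x_1, y_1) = (17, 3): x_2 = 17·17 + 32·3·3 = 577; y_2 = 17·3 + 3·17 = 102.
Step 3: Verify x_2² - 32·y_2² = 332929 - 332928 = 1 (should be 1). ✓

(x_1, y_1) = (17, 3); (x_2, y_2) = (577, 102).


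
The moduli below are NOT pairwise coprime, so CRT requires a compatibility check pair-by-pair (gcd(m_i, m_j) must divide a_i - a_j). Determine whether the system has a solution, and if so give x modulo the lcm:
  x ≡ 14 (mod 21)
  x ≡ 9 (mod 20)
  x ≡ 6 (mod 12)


Moduli 21, 20, 12 are not pairwise coprime, so CRT works modulo lcm(m_i) when all pairwise compatibility conditions hold.
Pairwise compatibility: gcd(m_i, m_j) must divide a_i - a_j for every pair.
Merge one congruence at a time:
  Start: x ≡ 14 (mod 21).
  Combine with x ≡ 9 (mod 20): gcd(21, 20) = 1; 9 - 14 = -5, which IS divisible by 1, so compatible.
    Write x = 14 + 21·t and substitute into x ≡ 9 (mod 20): 21·t ≡ 9 − 14 = -5 (mod 20).
    Reduce coefficients mod 20: 1·t ≡ 15 (mod 20).
    So t ≡ 15 (mod 20).
    Then x = 14 + 21·15 = 329, valid modulo lcm(21, 20) = 420: x ≡ 329 (mod 420).
  Combine with x ≡ 6 (mod 12): gcd(420, 12) = 12, and 6 - 329 = -323 is NOT divisible by 12.
    ⇒ system is inconsistent (no integer solution).

No solution (the system is inconsistent).


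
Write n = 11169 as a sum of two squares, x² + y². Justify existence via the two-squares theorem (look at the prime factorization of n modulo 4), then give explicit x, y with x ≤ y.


Step 1: Factor n = 11169 = 3^2 · 17 · 73.
Step 2: Check the mod-4 condition on each prime factor: 3 ≡ 3 (mod 4), exponent 2 (must be even); 17 ≡ 1 (mod 4), exponent 1; 73 ≡ 1 (mod 4), exponent 1.
All primes ≡ 3 (mod 4) appear to even exponent (or don't appear), so by the two-squares theorem n IS expressible as a sum of two squares.
Step 3: Build a representation. Group n = k² · m with k = 3 and m = 17 · 73 = 1241 (a product of primes ≡ 1 (mod 4)); a representation of m scales to one of n via (k·x)² + (k·y)² = k²(x² + y²). Each prime p ≡ 1 (mod 4) is itself a sum of two squares; find a² by testing p − a² for a perfect square:
  17: 17 − 1² = 16 = 4² ⇒ 17 = 1² + 4².
  73: 73 − 1² = 72, 73 − 2² = 69, 73 − 3² = 64 = 8² ⇒ 73 = 3² + 8².
  Combine using the Brahmagupta–Fibonacci identity (a² + b²)(c² + d²) = (ac − bd)² + (ad + bc)² = (ac + bd)² + (ad − bc)²:
  17 · 73 = 1241: from (1² + 4²)(3² + 8²), take (1·3 − 4·8, 1·8 + 4·3) = (3 − 32, 8 + 12) = (-29, 20); dropping signs (only squares matter) gives (29, 20); check 29² + 20² = 841 + 400 = 1241 ✓.
  Scale by k = 3: (3·29, 3·20) = (87, 60).
Step 4: Order so x ≤ y and verify: 60² + 87² = 3600 + 7569 = 11169 = n. ✓

n = 11169 = 60² + 87² (one valid representation with x ≤ y).


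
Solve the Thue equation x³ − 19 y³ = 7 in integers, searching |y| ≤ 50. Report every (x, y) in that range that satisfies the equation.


The equation is x³ - 19y³ = 7. For fixed y, x³ = 19·y³ + 7, so a solution requires the RHS to be a perfect cube.
Strategy: iterate y from -50 to 50, compute RHS = 19·y³ + 7, and check whether it is a (positive or negative) perfect cube.
Check small values of y:
  y = 0: RHS = 7 is not a perfect cube.
  y = 1: RHS = 26 is not a perfect cube.
  y = -1: RHS = -12 is not a perfect cube.
  y = 2: RHS = 159 is not a perfect cube.
  y = -2: RHS = -145 is not a perfect cube.
  y = 3: RHS = 520 is not a perfect cube.
  y = -3: RHS = -506 is not a perfect cube.
Continuing the search up to |y| = 50 finds no solutions either.
No (x, y) in the scanned range satisfies the equation.

No integer solutions with |y| ≤ 50.


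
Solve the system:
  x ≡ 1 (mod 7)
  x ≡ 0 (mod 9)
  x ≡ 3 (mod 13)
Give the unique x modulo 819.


Moduli 7, 9, 13 are pairwise coprime; by CRT there is a unique solution modulo M = 7 · 9 · 13 = 819.
Solve pairwise, accumulating the modulus:
  Start with x ≡ 1 (mod 7).
  Combine with x ≡ 0 (mod 9): since gcd(7, 9) = 1, we get a unique residue mod 63.
    Write x = 1 + 7·t and substitute into x ≡ 0 (mod 9): 7·t ≡ 0 − 1 = -1 (mod 9).
    Reduce coefficients mod 9: 7·t ≡ 8 (mod 9).
    The inverse of 7 mod 9 is 4 (since 7·4 = 28 = 3·9 + 1), so t ≡ 4·8 = 32 ≡ 5 (mod 9).
    Then x = 1 + 7·5 = 36, valid modulo lcm(7, 9) = 63: x ≡ 36 (mod 63).
  Combine with x ≡ 3 (mod 13): since gcd(63, 13) = 1, we get a unique residue mod 819.
    Write x = 36 + 63·t and substitute into x ≡ 3 (mod 13): 63·t ≡ 3 − 36 = -33 (mod 13).
    Reduce coefficients mod 13: 11·t ≡ 6 (mod 13).
    The inverse of 11 mod 13 is 6 (since 11·6 = 66 = 5·13 + 1), so t ≡ 6·6 = 36 ≡ 10 (mod 13).
    Then x = 36 + 63·10 = 666, valid modulo lcm(63, 13) = 819: x ≡ 666 (mod 819).
Verify: 666 mod 7 = 1 ✓, 666 mod 9 = 0 ✓, 666 mod 13 = 3 ✓.

x ≡ 666 (mod 819).
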